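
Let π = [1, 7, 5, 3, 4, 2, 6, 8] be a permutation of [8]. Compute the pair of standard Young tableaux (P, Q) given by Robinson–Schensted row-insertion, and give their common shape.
P = [1, 2, 4, 6, 8] / [3] / [5] / [7];  Q = [1, 2, 5, 7, 8] / [3] / [4] / [6];  common shape = (5, 1, 1, 1)

Row-insert the values π_1, π_2, … into P one at a time, bumping the leftmost entry strictly greater than the inserted value down to the next row. The recording tableau Q records, in position (i, j), the step at which that cell was added to P.
  Insert 1 (step 1): P = [1];  Q = [1]
  Insert 7 (step 2): P = [1, 7];  Q = [1, 2]
  Insert 5 (step 3): P = [1, 5] / [7];  Q = [1, 2] / [3]
  Insert 3 (step 4): P = [1, 3] / [5] / [7];  Q = [1, 2] / [3] / [4]
  Insert 4 (step 5): P = [1, 3, 4] / [5] / [7];  Q = [1, 2, 5] / [3] / [4]
  Insert 2 (step 6): P = [1, 2, 4] / [3] / [5] / [7];  Q = [1, 2, 5] / [3] / [4] / [6]
  Insert 6 (step 7): P = [1, 2, 4, 6] / [3] / [5] / [7];  Q = [1, 2, 5, 7] / [3] / [4] / [6]
  Insert 8 (step 8): P = [1, 2, 4, 6, 8] / [3] / [5] / [7];  Q = [1, 2, 5, 7, 8] / [3] / [4] / [6]
Final shape: (5, 1, 1, 1).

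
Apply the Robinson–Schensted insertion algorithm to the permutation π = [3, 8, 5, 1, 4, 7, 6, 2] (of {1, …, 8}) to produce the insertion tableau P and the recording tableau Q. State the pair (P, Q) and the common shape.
P = [1, 2, 6] / [3, 4, 7] / [5] / [8];  Q = [1, 2, 6] / [3, 5, 7] / [4] / [8];  common shape = (3, 3, 1, 1)

Row-insert the values π_1, π_2, … into P one at a time, bumping the leftmost entry strictly greater than the inserted value down to the next row. The recording tableau Q records, in position (i, j), the step at which that cell was added to P.
  Insert 3 (step 1): P = [3];  Q = [1]
  Insert 8 (step 2): P = [3, 8];  Q = [1, 2]
  Insert 5 (step 3): P = [3, 5] / [8];  Q = [1, 2] / [3]
  Insert 1 (step 4): P = [1, 5] / [3] / [8];  Q = [1, 2] / [3] / [4]
  Insert 4 (step 5): P = [1, 4] / [3, 5] / [8];  Q = [1, 2] / [3, 5] / [4]
  Insert 7 (step 6): P = [1, 4, 7] / [3, 5] / [8];  Q = [1, 2, 6] / [3, 5] / [4]
  Insert 6 (step 7): P = [1, 4, 6] / [3, 5, 7] / [8];  Q = [1, 2, 6] / [3, 5, 7] / [4]
  Insert 2 (step 8): P = [1, 2, 6] / [3, 4, 7] / [5] / [8];  Q = [1, 2, 6] / [3, 5, 7] / [4] / [8]
Final shape: (3, 3, 1, 1).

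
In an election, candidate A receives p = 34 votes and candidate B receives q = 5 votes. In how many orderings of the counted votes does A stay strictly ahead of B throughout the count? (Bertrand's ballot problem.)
Strict-lead orderings = 428127

Total orderings of the 39 votes with 34 for A: C(39, 34) = 575757. By the Bertrand ballot formula (Cycle Lemma / reflection principle), the number of orderings in which A is strictly ahead of B throughout is (p − q)/(p + q) · C(p + q, p) = (34 − 5)/(34 + 5) · 575757 = 428127.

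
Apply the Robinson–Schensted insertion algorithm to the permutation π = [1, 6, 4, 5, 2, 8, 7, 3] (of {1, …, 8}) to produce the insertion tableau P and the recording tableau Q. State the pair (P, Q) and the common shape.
P = [1, 2, 3, 7] / [4, 5] / [6, 8];  Q = [1, 2, 4, 6] / [3, 7] / [5, 8];  common shape = (4, 2, 2)

Row-insert the values π_1, π_2, … into P one at a time, bumping the leftmost entry strictly greater than the inserted value down to the next row. The recording tableau Q records, in position (i, j), the step at which that cell was added to P.
  Insert 1 (step 1): P = [1];  Q = [1]
  Insert 6 (step 2): P = [1, 6];  Q = [1, 2]
  Insert 4 (step 3): P = [1, 4] / [6];  Q = [1, 2] / [3]
  Insert 5 (step 4): P = [1, 4, 5] / [6];  Q = [1, 2, 4] / [3]
  Insert 2 (step 5): P = [1, 2, 5] / [4] / [6];  Q = [1, 2, 4] / [3] / [5]
  Insert 8 (step 6): P = [1, 2, 5, 8] / [4] / [6];  Q = [1, 2, 4, 6] / [3] / [5]
  Insert 7 (step 7): P = [1, 2, 5, 7] / [4, 8] / [6];  Q = [1, 2, 4, 6] / [3, 7] / [5]
  Insert 3 (step 8): P = [1, 2, 3, 7] / [4, 5] / [6, 8];  Q = [1, 2, 4, 6] / [3, 7] / [5, 8]
Final shape: (4, 2, 2).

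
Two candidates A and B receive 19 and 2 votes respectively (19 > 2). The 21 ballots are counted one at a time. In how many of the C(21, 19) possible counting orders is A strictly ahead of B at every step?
Strict-lead orderings = 170

Total orderings of the 21 votes with 19 for A: C(21, 19) = 210. By the Bertrand ballot formula (Cycle Lemma / reflection principle), the number of orderings in which A is strictly ahead of B throughout is (p − q)/(p + q) · C(p + q, p) = (19 − 2)/(19 + 2) · 210 = 170.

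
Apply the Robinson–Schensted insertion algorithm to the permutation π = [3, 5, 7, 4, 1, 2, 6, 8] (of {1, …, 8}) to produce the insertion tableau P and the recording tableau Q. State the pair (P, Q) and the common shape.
P = [1, 2, 6, 8] / [3, 4, 7] / [5];  Q = [1, 2, 3, 8] / [4, 6, 7] / [5];  common shape = (4, 3, 1)

Row-insert the values π_1, π_2, … into P one at a time, bumping the leftmost entry strictly greater than the inserted value down to the next row. The recording tableau Q records, in position (i, j), the step at which that cell was added to P.
  Insert 3 (step 1): P = [3];  Q = [1]
  Insert 5 (step 2): P = [3, 5];  Q = [1, 2]
  Insert 7 (step 3): P = [3, 5, 7];  Q = [1, 2, 3]
  Insert 4 (step 4): P = [3, 4, 7] / [5];  Q = [1, 2, 3] / [4]
  Insert 1 (step 5): P = [1, 4, 7] / [3] / [5];  Q = [1, 2, 3] / [4] / [5]
  Insert 2 (step 6): P = [1, 2, 7] / [3, 4] / [5];  Q = [1, 2, 3] / [4, 6] / [5]
  Insert 6 (step 7): P = [1, 2, 6] / [3, 4, 7] / [5];  Q = [1, 2, 3] / [4, 6, 7] / [5]
  Insert 8 (step 8): P = [1, 2, 6, 8] / [3, 4, 7] / [5];  Q = [1, 2, 3, 8] / [4, 6, 7] / [5]
Final shape: (4, 3, 1).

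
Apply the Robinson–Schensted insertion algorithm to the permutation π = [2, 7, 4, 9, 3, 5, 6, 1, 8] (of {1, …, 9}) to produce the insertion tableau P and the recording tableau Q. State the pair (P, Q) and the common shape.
P = [1, 3, 5, 6, 8] / [2, 9] / [4] / [7];  Q = [1, 2, 4, 7, 9] / [3, 6] / [5] / [8];  common shape = (5, 2, 1, 1)

Row-insert the values π_1, π_2, … into P one at a time, bumping the leftmost entry strictly greater than the inserted value down to the next row. The recording tableau Q records, in position (i, j), the step at which that cell was added to P.
  Insert 2 (step 1): P = [2];  Q = [1]
  Insert 7 (step 2): P = [2, 7];  Q = [1, 2]
  Insert 4 (step 3): P = [2, 4] / [7];  Q = [1, 2] / [3]
  Insert 9 (step 4): P = [2, 4, 9] / [7];  Q = [1, 2, 4] / [3]
  Insert 3 (step 5): P = [2, 3, 9] / [4] / [7];  Q = [1, 2, 4] / [3] / [5]
  Insert 5 (step 6): P = [2, 3, 5] / [4, 9] / [7];  Q = [1, 2, 4] / [3, 6] / [5]
  Insert 6 (step 7): P = [2, 3, 5, 6] / [4, 9] / [7];  Q = [1, 2, 4, 7] / [3, 6] / [5]
  Insert 1 (step 8): P = [1, 3, 5, 6] / [2, 9] / [4] / [7];  Q = [1, 2, 4, 7] / [3, 6] / [5] / [8]
  Insert 8 (step 9): P = [1, 3, 5, 6, 8] / [2, 9] / [4] / [7];  Q = [1, 2, 4, 7, 9] / [3, 6] / [5] / [8]
Final shape: (5, 2, 1, 1).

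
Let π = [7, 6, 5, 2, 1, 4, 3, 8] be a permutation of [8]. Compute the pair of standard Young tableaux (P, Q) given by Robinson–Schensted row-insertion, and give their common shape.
P = [1, 3, 8] / [2, 4] / [5] / [6] / [7];  Q = [1, 6, 8] / [2, 7] / [3] / [4] / [5];  common shape = (3, 2, 1, 1, 1)

Row-insert the values π_1, π_2, … into P one at a time, bumping the leftmost entry strictly greater than the inserted value down to the next row. The recording tableau Q records, in position (i, j), the step at which that cell was added to P.
  Insert 7 (step 1): P = [7];  Q = [1]
  Insert 6 (step 2): P = [6] / [7];  Q = [1] / [2]
  Insert 5 (step 3): P = [5] / [6] / [7];  Q = [1] / [2] / [3]
  Insert 2 (step 4): P = [2] / [5] / [6] / [7];  Q = [1] / [2] / [3] / [4]
  Insert 1 (step 5): P = [1] / [2] / [5] / [6] / [7];  Q = [1] / [2] / [3] / [4] / [5]
  Insert 4 (step 6): P = [1, 4] / [2] / [5] / [6] / [7];  Q = [1, 6] / [2] / [3] / [4] / [5]
  Insert 3 (step 7): P = [1, 3] / [2, 4] / [5] / [6] / [7];  Q = [1, 6] / [2, 7] / [3] / [4] / [5]
  Insert 8 (step 8): P = [1, 3, 8] / [2, 4] / [5] / [6] / [7];  Q = [1, 6, 8] / [2, 7] / [3] / [4] / [5]
Final shape: (3, 2, 1, 1, 1).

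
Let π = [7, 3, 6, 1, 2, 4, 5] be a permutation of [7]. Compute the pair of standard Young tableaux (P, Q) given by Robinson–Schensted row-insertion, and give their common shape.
P = [1, 2, 4, 5] / [3, 6] / [7];  Q = [1, 3, 6, 7] / [2, 5] / [4];  common shape = (4, 2, 1)

Row-insert the values π_1, π_2, … into P one at a time, bumping the leftmost entry strictly greater than the inserted value down to the next row. The recording tableau Q records, in position (i, j), the step at which that cell was added to P.
  Insert 7 (step 1): P = [7];  Q = [1]
  Insert 3 (step 2): P = [3] / [7];  Q = [1] / [2]
  Insert 6 (step 3): P = [3, 6] / [7];  Q = [1, 3] / [2]
  Insert 1 (step 4): P = [1, 6] / [3] / [7];  Q = [1, 3] / [2] / [4]
  Insert 2 (step 5): P = [1, 2] / [3, 6] / [7];  Q = [1, 3] / [2, 5] / [4]
  Insert 4 (step 6): P = [1, 2, 4] / [3, 6] / [7];  Q = [1, 3, 6] / [2, 5] / [4]
  Insert 5 (step 7): P = [1, 2, 4, 5] / [3, 6] / [7];  Q = [1, 3, 6, 7] / [2, 5] / [4]
Final shape: (4, 2, 1).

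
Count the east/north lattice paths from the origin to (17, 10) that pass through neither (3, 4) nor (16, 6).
Number of paths = 6724995

Inclusion–exclusion. Total paths: C(27, 17) = 8436285. Through P₁: C(7, 3)·C(20, 14) = 1356600. Through P₂: C(22, 16)·C(5, 1) = 373065. Since P₁ is strictly southwest of P₂, a monotone path through both must visit P₁ then P₂; paths through both = C(7, 3)·C(15, 13)·C(5, 1) = 18375. Avoid both = 8436285 − 1356600 − 373065 + 18375 = 6724995.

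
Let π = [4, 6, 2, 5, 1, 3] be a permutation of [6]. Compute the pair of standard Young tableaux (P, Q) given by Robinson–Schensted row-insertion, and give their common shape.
P = [1, 3] / [2, 5] / [4, 6];  Q = [1, 2] / [3, 4] / [5, 6];  common shape = (2, 2, 2)

Row-insert the values π_1, π_2, … into P one at a time, bumping the leftmost entry strictly greater than the inserted value down to the next row. The recording tableau Q records, in position (i, j), the step at which that cell was added to P.
  Insert 4 (step 1): P = [4];  Q = [1]
  Insert 6 (step 2): P = [4, 6];  Q = [1, 2]
  Insert 2 (step 3): P = [2, 6] / [4];  Q = [1, 2] / [3]
  Insert 5 (step 4): P = [2, 5] / [4, 6];  Q = [1, 2] / [3, 4]
  Insert 1 (step 5): P = [1, 5] / [2, 6] / [4];  Q = [1, 2] / [3, 4] / [5]
  Insert 3 (step 6): P = [1, 3] / [2, 5] / [4, 6];  Q = [1, 2] / [3, 4] / [5, 6]
Final shape: (2, 2, 2).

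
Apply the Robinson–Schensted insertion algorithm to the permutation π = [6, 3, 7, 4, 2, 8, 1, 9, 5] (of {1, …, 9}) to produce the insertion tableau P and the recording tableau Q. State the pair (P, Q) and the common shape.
P = [1, 4, 5, 9] / [2, 7, 8] / [3] / [6];  Q = [1, 3, 6, 8] / [2, 4, 9] / [5] / [7];  common shape = (4, 3, 1, 1)

Row-insert the values π_1, π_2, … into P one at a time, bumping the leftmost entry strictly greater than the inserted value down to the next row. The recording tableau Q records, in position (i, j), the step at which that cell was added to P.
  Insert 6 (step 1): P = [6];  Q = [1]
  Insert 3 (step 2): P = [3] / [6];  Q = [1] / [2]
  Insert 7 (step 3): P = [3, 7] / [6];  Q = [1, 3] / [2]
  Insert 4 (step 4): P = [3, 4] / [6, 7];  Q = [1, 3] / [2, 4]
  Insert 2 (step 5): P = [2, 4] / [3, 7] / [6];  Q = [1, 3] / [2, 4] / [5]
  Insert 8 (step 6): P = [2, 4, 8] / [3, 7] / [6];  Q = [1, 3, 6] / [2, 4] / [5]
  Insert 1 (step 7): P = [1, 4, 8] / [2, 7] / [3] / [6];  Q = [1, 3, 6] / [2, 4] / [5] / [7]
  Insert 9 (step 8): P = [1, 4, 8, 9] / [2, 7] / [3] / [6];  Q = [1, 3, 6, 8] / [2, 4] / [5] / [7]
  Insert 5 (step 9): P = [1, 4, 5, 9] / [2, 7, 8] / [3] / [6];  Q = [1, 3, 6, 8] / [2, 4, 9] / [5] / [7]
Final shape: (4, 3, 1, 1).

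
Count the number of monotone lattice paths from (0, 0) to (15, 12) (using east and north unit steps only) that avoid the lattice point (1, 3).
Number of paths = 14115100

Total paths from (0, 0) to (15, 12): C(27, 15) = 17383860. Paths through (1, 3): (paths (0, 0) → (1, 3)) × (paths (1, 3) → (15, 12)) = C(4, 1) · C(23, 14) = 4 · 817190 = 3268760. Avoidance count = 17383860 − 3268760 = 14115100.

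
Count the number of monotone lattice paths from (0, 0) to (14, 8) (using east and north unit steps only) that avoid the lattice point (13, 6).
Number of paths = 238374

Total paths from (0, 0) to (14, 8): C(22, 14) = 319770. Paths through (13, 6): (paths (0, 0) → (13, 6)) × (paths (13, 6) → (14, 8)) = C(19, 13) · C(3, 1) = 27132 · 3 = 81396. Avoidance count = 319770 − 81396 = 238374.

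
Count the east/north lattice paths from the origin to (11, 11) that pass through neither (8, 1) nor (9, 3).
Number of paths = 694173

Inclusion–exclusion. Total paths: C(22, 11) = 705432. Through P₁: C(9, 8)·C(13, 3) = 2574. Through P₂: C(12, 9)·C(10, 2) = 9900. Since P₁ is strictly southwest of P₂, a monotone path through both must visit P₁ then P₂; paths through both = C(9, 8)·C(3, 1)·C(10, 2) = 1215. Avoid both = 705432 − 2574 − 9900 + 1215 = 694173.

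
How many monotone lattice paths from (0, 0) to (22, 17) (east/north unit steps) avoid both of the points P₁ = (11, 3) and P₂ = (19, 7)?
Number of paths = 49262024890

Inclusion–exclusion. Total paths: C(39, 22) = 51021117810. Through P₁: C(14, 11)·C(25, 11) = 1622493600. Through P₂: C(26, 19)·C(13, 3) = 188130800. Since P₁ is strictly southwest of P₂, a monotone path through both must visit P₁ then P₂; paths through both = C(14, 11)·C(12, 8)·C(13, 3) = 51531480. Avoid both = 51021117810 − 1622493600 − 188130800 + 51531480 = 49262024890.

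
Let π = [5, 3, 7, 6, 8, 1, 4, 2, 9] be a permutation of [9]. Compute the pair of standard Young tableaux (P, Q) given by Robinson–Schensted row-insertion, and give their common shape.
P = [1, 2, 8, 9] / [3, 4] / [5, 6] / [7];  Q = [1, 3, 5, 9] / [2, 4] / [6, 7] / [8];  common shape = (4, 2, 2, 1)

Row-insert the values π_1, π_2, … into P one at a time, bumping the leftmost entry strictly greater than the inserted value down to the next row. The recording tableau Q records, in position (i, j), the step at which that cell was added to P.
  Insert 5 (step 1): P = [5];  Q = [1]
  Insert 3 (step 2): P = [3] / [5];  Q = [1] / [2]
  Insert 7 (step 3): P = [3, 7] / [5];  Q = [1, 3] / [2]
  Insert 6 (step 4): P = [3, 6] / [5, 7];  Q = [1, 3] / [2, 4]
  Insert 8 (step 5): P = [3, 6, 8] / [5, 7];  Q = [1, 3, 5] / [2, 4]
  Insert 1 (step 6): P = [1, 6, 8] / [3, 7] / [5];  Q = [1, 3, 5] / [2, 4] / [6]
  Insert 4 (step 7): P = [1, 4, 8] / [3, 6] / [5, 7];  Q = [1, 3, 5] / [2, 4] / [6, 7]
  Insert 2 (step 8): P = [1, 2, 8] / [3, 4] / [5, 6] / [7];  Q = [1, 3, 5] / [2, 4] / [6, 7] / [8]
  Insert 9 (step 9): P = [1, 2, 8, 9] / [3, 4] / [5, 6] / [7];  Q = [1, 3, 5, 9] / [2, 4] / [6, 7] / [8]
Final shape: (4, 2, 2, 1).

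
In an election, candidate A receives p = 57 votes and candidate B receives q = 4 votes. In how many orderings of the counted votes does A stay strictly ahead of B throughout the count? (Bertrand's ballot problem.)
Strict-lead orderings = 453415

Total orderings of the 61 votes with 57 for A: C(61, 57) = 521855. By the Bertrand ballot formula (Cycle Lemma / reflection principle), the number of orderings in which A is strictly ahead of B throughout is (p − q)/(p + q) · C(p + q, p) = (57 − 4)/(57 + 4) · 521855 = 453415.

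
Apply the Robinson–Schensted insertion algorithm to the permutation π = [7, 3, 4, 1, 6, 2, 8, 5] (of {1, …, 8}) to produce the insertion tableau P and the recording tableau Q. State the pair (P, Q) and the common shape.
P = [1, 2, 5, 8] / [3, 4, 6] / [7];  Q = [1, 3, 5, 7] / [2, 6, 8] / [4];  common shape = (4, 3, 1)

Row-insert the values π_1, π_2, … into P one at a time, bumping the leftmost entry strictly greater than the inserted value down to the next row. The recording tableau Q records, in position (i, j), the step at which that cell was added to P.
  Insert 7 (step 1): P = [7];  Q = [1]
  Insert 3 (step 2): P = [3] / [7];  Q = [1] / [2]
  Insert 4 (step 3): P = [3, 4] / [7];  Q = [1, 3] / [2]
  Insert 1 (step 4): P = [1, 4] / [3] / [7];  Q = [1, 3] / [2] / [4]
  Insert 6 (step 5): P = [1, 4, 6] / [3] / [7];  Q = [1, 3, 5] / [2] / [4]
  Insert 2 (step 6): P = [1, 2, 6] / [3, 4] / [7];  Q = [1, 3, 5] / [2, 6] / [4]
  Insert 8 (step 7): P = [1, 2, 6, 8] / [3, 4] / [7];  Q = [1, 3, 5, 7] / [2, 6] / [4]
  Insert 5 (step 8): P = [1, 2, 5, 8] / [3, 4, 6] / [7];  Q = [1, 3, 5, 7] / [2, 6, 8] / [4]
Final shape: (4, 3, 1).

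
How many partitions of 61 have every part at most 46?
p(61, parts ≤ 46) = 1120997

Use the recurrence p(n, m) = p(n, m−1) + p(n−m, m): either the largest part is < m (count p(n, m−1)) or the largest part is exactly m (remove one copy of m, count p(n−m, m)). With p(0, ·) = 1 this gives p(61, parts ≤ 46) = 1120997. (By conjugating Young diagrams, this also counts partitions of 61 into at most 46 parts.)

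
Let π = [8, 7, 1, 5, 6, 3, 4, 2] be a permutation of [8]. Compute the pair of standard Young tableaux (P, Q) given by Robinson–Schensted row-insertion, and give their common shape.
P = [1, 2, 4] / [3, 6] / [5] / [7] / [8];  Q = [1, 4, 5] / [2, 7] / [3] / [6] / [8];  common shape = (3, 2, 1, 1, 1)

Row-insert the values π_1, π_2, … into P one at a time, bumping the leftmost entry strictly greater than the inserted value down to the next row. The recording tableau Q records, in position (i, j), the step at which that cell was added to P.
  Insert 8 (step 1): P = [8];  Q = [1]
  Insert 7 (step 2): P = [7] / [8];  Q = [1] / [2]
  Insert 1 (step 3): P = [1] / [7] / [8];  Q = [1] / [2] / [3]
  Insert 5 (step 4): P = [1, 5] / [7] / [8];  Q = [1, 4] / [2] / [3]
  Insert 6 (step 5): P = [1, 5, 6] / [7] / [8];  Q = [1, 4, 5] / [2] / [3]
  Insert 3 (step 6): P = [1, 3, 6] / [5] / [7] / [8];  Q = [1, 4, 5] / [2] / [3] / [6]
  Insert 4 (step 7): P = [1, 3, 4] / [5, 6] / [7] / [8];  Q = [1, 4, 5] / [2, 7] / [3] / [6]
  Insert 2 (step 8): P = [1, 2, 4] / [3, 6] / [5] / [7] / [8];  Q = [1, 4, 5] / [2, 7] / [3] / [6] / [8]
Final shape: (3, 2, 1, 1, 1).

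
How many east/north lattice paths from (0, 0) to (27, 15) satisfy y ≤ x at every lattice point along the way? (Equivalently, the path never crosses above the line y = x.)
Number of paths = 45812198536

By the reflection principle (André's argument), the number of monotone paths to (27, 15) with n ≤ m that never go above y = x is C(42, 27) − C(42, 28) = 98672427616 − 52860229080 = 45812198536.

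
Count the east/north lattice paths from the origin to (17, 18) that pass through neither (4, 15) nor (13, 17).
Number of paths = 3937663740

Inclusion–exclusion. Total paths: C(35, 17) = 4537567650. Through P₁: C(19, 4)·C(16, 13) = 2170560. Through P₂: C(30, 13)·C(5, 4) = 598799250. Since P₁ is strictly southwest of P₂, a monotone path through both must visit P₁ then P₂; paths through both = C(19, 4)·C(11, 9)·C(5, 4) = 1065900. Avoid both = 4537567650 − 2170560 − 598799250 + 1065900 = 3937663740.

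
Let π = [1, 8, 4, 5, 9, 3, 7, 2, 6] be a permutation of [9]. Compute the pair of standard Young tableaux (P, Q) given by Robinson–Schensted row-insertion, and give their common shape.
P = [1, 2, 5, 6] / [3, 7] / [4, 9] / [8];  Q = [1, 2, 4, 5] / [3, 7] / [6, 9] / [8];  common shape = (4, 2, 2, 1)

Row-insert the values π_1, π_2, … into P one at a time, bumping the leftmost entry strictly greater than the inserted value down to the next row. The recording tableau Q records, in position (i, j), the step at which that cell was added to P.
  Insert 1 (step 1): P = [1];  Q = [1]
  Insert 8 (step 2): P = [1, 8];  Q = [1, 2]
  Insert 4 (step 3): P = [1, 4] / [8];  Q = [1, 2] / [3]
  Insert 5 (step 4): P = [1, 4, 5] / [8];  Q = [1, 2, 4] / [3]
  Insert 9 (step 5): P = [1, 4, 5, 9] / [8];  Q = [1, 2, 4, 5] / [3]
  Insert 3 (step 6): P = [1, 3, 5, 9] / [4] / [8];  Q = [1, 2, 4, 5] / [3] / [6]
  Insert 7 (step 7): P = [1, 3, 5, 7] / [4, 9] / [8];  Q = [1, 2, 4, 5] / [3, 7] / [6]
  Insert 2 (step 8): P = [1, 2, 5, 7] / [3, 9] / [4] / [8];  Q = [1, 2, 4, 5] / [3, 7] / [6] / [8]
  Insert 6 (step 9): P = [1, 2, 5, 6] / [3, 7] / [4, 9] / [8];  Q = [1, 2, 4, 5] / [3, 7] / [6, 9] / [8]
Final shape: (4, 2, 2, 1).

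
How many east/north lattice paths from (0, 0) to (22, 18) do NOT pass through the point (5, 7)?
Number of paths = 96372711240

Total paths from (0, 0) to (22, 18): C(40, 22) = 113380261800. Paths through (5, 7): (paths (0, 0) → (5, 7)) × (paths (5, 7) → (22, 18)) = C(12, 5) · C(28, 17) = 792 · 21474180 = 17007550560. Avoidance count = 113380261800 − 17007550560 = 96372711240.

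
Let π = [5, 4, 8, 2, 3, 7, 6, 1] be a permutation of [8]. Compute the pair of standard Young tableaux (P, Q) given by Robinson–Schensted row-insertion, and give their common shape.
P = [1, 3, 6] / [2, 7] / [4, 8] / [5];  Q = [1, 3, 6] / [2, 5] / [4, 7] / [8];  common shape = (3, 2, 2, 1)

Row-insert the values π_1, π_2, … into P one at a time, bumping the leftmost entry strictly greater than the inserted value down to the next row. The recording tableau Q records, in position (i, j), the step at which that cell was added to P.
  Insert 5 (step 1): P = [5];  Q = [1]
  Insert 4 (step 2): P = [4] / [5];  Q = [1] / [2]
  Insert 8 (step 3): P = [4, 8] / [5];  Q = [1, 3] / [2]
  Insert 2 (step 4): P = [2, 8] / [4] / [5];  Q = [1, 3] / [2] / [4]
  Insert 3 (step 5): P = [2, 3] / [4, 8] / [5];  Q = [1, 3] / [2, 5] / [4]
  Insert 7 (step 6): P = [2, 3, 7] / [4, 8] / [5];  Q = [1, 3, 6] / [2, 5] / [4]
  Insert 6 (step 7): P = [2, 3, 6] / [4, 7] / [5, 8];  Q = [1, 3, 6] / [2, 5] / [4, 7]
  Insert 1 (step 8): P = [1, 3, 6] / [2, 7] / [4, 8] / [5];  Q = [1, 3, 6] / [2, 5] / [4, 7] / [8]
Final shape: (3, 2, 2, 1).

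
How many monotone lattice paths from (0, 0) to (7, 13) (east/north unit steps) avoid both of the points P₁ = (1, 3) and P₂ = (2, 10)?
Number of paths = 43584

Inclusion–exclusion. Total paths: C(20, 7) = 77520. Through P₁: C(4, 1)·C(16, 6) = 32032. Through P₂: C(12, 2)·C(8, 5) = 3696. Since P₁ is strictly southwest of P₂, a monotone path through both must visit P₁ then P₂; paths through both = C(4, 1)·C(8, 1)·C(8, 5) = 1792. Avoid both = 77520 − 32032 − 3696 + 1792 = 43584.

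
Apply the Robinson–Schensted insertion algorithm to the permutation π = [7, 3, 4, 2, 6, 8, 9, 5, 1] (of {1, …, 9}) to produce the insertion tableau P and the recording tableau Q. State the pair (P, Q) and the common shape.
P = [1, 4, 5, 8, 9] / [2, 6] / [3] / [7];  Q = [1, 3, 5, 6, 7] / [2, 8] / [4] / [9];  common shape = (5, 2, 1, 1)

Row-insert the values π_1, π_2, … into P one at a time, bumping the leftmost entry strictly greater than the inserted value down to the next row. The recording tableau Q records, in position (i, j), the step at which that cell was added to P.
  Insert 7 (step 1): P = [7];  Q = [1]
  Insert 3 (step 2): P = [3] / [7];  Q = [1] / [2]
  Insert 4 (step 3): P = [3, 4] / [7];  Q = [1, 3] / [2]
  Insert 2 (step 4): P = [2, 4] / [3] / [7];  Q = [1, 3] / [2] / [4]
  Insert 6 (step 5): P = [2, 4, 6] / [3] / [7];  Q = [1, 3, 5] / [2] / [4]
  Insert 8 (step 6): P = [2, 4, 6, 8] / [3] / [7];  Q = [1, 3, 5, 6] / [2] / [4]
  Insert 9 (step 7): P = [2, 4, 6, 8, 9] / [3] / [7];  Q = [1, 3, 5, 6, 7] / [2] / [4]
  Insert 5 (step 8): P = [2, 4, 5, 8, 9] / [3, 6] / [7];  Q = [1, 3, 5, 6, 7] / [2, 8] / [4]
  Insert 1 (step 9): P = [1, 4, 5, 8, 9] / [2, 6] / [3] / [7];  Q = [1, 3, 5, 6, 7] / [2, 8] / [4] / [9]
Final shape: (5, 2, 1, 1).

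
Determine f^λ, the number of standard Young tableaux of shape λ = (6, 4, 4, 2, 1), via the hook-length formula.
# SYT of shape (6, 4, 4, 2, 1) = 2450448

Hook-length formula: f^λ = n! / Π hook(c), product over all cells c of the Young diagram. For λ = (6, 4, 4, 2, 1), n = 17 boxes. Hook lengths by row (left-to-right, top-to-bottom): [10, 8, 6, 5, 2, 1]; [7, 5, 3, 2]; [6, 4, 2, 1]; [3, 1]; [1]. Product of hooks = 145152000. So f^λ = 17! / 145152000 = 355687428096000 / 145152000 = 2450448.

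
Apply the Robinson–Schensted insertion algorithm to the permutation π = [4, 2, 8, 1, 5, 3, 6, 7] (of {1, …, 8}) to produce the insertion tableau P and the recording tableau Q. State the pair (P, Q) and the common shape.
P = [1, 3, 6, 7] / [2, 5] / [4, 8];  Q = [1, 3, 7, 8] / [2, 5] / [4, 6];  common shape = (4, 2, 2)

Row-insert the values π_1, π_2, … into P one at a time, bumping the leftmost entry strictly greater than the inserted value down to the next row. The recording tableau Q records, in position (i, j), the step at which that cell was added to P.
  Insert 4 (step 1): P = [4];  Q = [1]
  Insert 2 (step 2): P = [2] / [4];  Q = [1] / [2]
  Insert 8 (step 3): P = [2, 8] / [4];  Q = [1, 3] / [2]
  Insert 1 (step 4): P = [1, 8] / [2] / [4];  Q = [1, 3] / [2] / [4]
  Insert 5 (step 5): P = [1, 5] / [2, 8] / [4];  Q = [1, 3] / [2, 5] / [4]
  Insert 3 (step 6): P = [1, 3] / [2, 5] / [4, 8];  Q = [1, 3] / [2, 5] / [4, 6]
  Insert 6 (step 7): P = [1, 3, 6] / [2, 5] / [4, 8];  Q = [1, 3, 7] / [2, 5] / [4, 6]
  Insert 7 (step 8): P = [1, 3, 6, 7] / [2, 5] / [4, 8];  Q = [1, 3, 7, 8] / [2, 5] / [4, 6]
Final shape: (4, 2, 2).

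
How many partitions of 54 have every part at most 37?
p(54, parts ≤ 37) = 385240

Use the recurrence p(n, m) = p(n, m−1) + p(n−m, m): either the largest part is < m (count p(n, m−1)) or the largest part is exactly m (remove one copy of m, count p(n−m, m)). With p(0, ·) = 1 this gives p(54, parts ≤ 37) = 385240. (By conjugating Young diagrams, this also counts partitions of 54 into at most 37 parts.)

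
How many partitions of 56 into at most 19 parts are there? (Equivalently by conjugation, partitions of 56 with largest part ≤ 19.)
p(56, parts ≤ 19) = 429112

Use the recurrence p(n, m) = p(n, m−1) + p(n−m, m): either the largest part is < m (count p(n, m−1)) or the largest part is exactly m (remove one copy of m, count p(n−m, m)). With p(0, ·) = 1 this gives p(56, parts ≤ 19) = 429112. (By conjugating Young diagrams, this also counts partitions of 56 into at most 19 parts.)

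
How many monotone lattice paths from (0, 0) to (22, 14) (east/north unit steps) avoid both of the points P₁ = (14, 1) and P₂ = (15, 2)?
Number of paths = 3787903722

Inclusion–exclusion. Total paths: C(36, 22) = 3796297200. Through P₁: C(15, 14)·C(21, 8) = 3052350. Through P₂: C(17, 15)·C(19, 7) = 6852768. Since P₁ is strictly southwest of P₂, a monotone path through both must visit P₁ then P₂; paths through both = C(15, 14)·C(2, 1)·C(19, 7) = 1511640. Avoid both = 3796297200 − 3052350 − 6852768 + 1511640 = 3787903722.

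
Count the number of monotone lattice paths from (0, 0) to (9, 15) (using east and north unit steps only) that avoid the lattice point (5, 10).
Number of paths = 929126

Total paths from (0, 0) to (9, 15): C(24, 9) = 1307504. Paths through (5, 10): (paths (0, 0) → (5, 10)) × (paths (5, 10) → (9, 15)) = C(15, 5) · C(9, 4) = 3003 · 126 = 378378. Avoidance count = 1307504 − 378378 = 929126.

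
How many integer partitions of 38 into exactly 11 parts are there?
p(38, 11 parts) = 2331

Partitions of n into exactly k parts are in bijection with partitions of n − k into at most k parts (subtract 1 from each part). So p(38, exactly 11) = p(27, parts ≤ 11). Computing via the recurrence p(m, j) = p(m, j−1) + p(m−j, j) gives 2331.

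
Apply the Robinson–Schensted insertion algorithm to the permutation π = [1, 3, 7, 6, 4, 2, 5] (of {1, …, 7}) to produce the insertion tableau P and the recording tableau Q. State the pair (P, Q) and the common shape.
P = [1, 2, 4, 5] / [3] / [6] / [7];  Q = [1, 2, 3, 7] / [4] / [5] / [6];  common shape = (4, 1, 1, 1)

Row-insert the values π_1, π_2, … into P one at a time, bumping the leftmost entry strictly greater than the inserted value down to the next row. The recording tableau Q records, in position (i, j), the step at which that cell was added to P.
  Insert 1 (step 1): P = [1];  Q = [1]
  Insert 3 (step 2): P = [1, 3];  Q = [1, 2]
  Insert 7 (step 3): P = [1, 3, 7];  Q = [1, 2, 3]
  Insert 6 (step 4): P = [1, 3, 6] / [7];  Q = [1, 2, 3] / [4]
  Insert 4 (step 5): P = [1, 3, 4] / [6] / [7];  Q = [1, 2, 3] / [4] / [5]
  Insert 2 (step 6): P = [1, 2, 4] / [3] / [6] / [7];  Q = [1, 2, 3] / [4] / [5] / [6]
  Insert 5 (step 7): P = [1, 2, 4, 5] / [3] / [6] / [7];  Q = [1, 2, 3, 7] / [4] / [5] / [6]
Final shape: (4, 1, 1, 1).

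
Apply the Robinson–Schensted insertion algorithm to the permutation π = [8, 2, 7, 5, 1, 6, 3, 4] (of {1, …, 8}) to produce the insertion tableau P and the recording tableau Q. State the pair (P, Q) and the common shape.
P = [1, 3, 4] / [2, 5, 6] / [7] / [8];  Q = [1, 3, 6] / [2, 7, 8] / [4] / [5];  common shape = (3, 3, 1, 1)

Row-insert the values π_1, π_2, … into P one at a time, bumping the leftmost entry strictly greater than the inserted value down to the next row. The recording tableau Q records, in position (i, j), the step at which that cell was added to P.
  Insert 8 (step 1): P = [8];  Q = [1]
  Insert 2 (step 2): P = [2] / [8];  Q = [1] / [2]
  Insert 7 (step 3): P = [2, 7] / [8];  Q = [1, 3] / [2]
  Insert 5 (step 4): P = [2, 5] / [7] / [8];  Q = [1, 3] / [2] / [4]
  Insert 1 (step 5): P = [1, 5] / [2] / [7] / [8];  Q = [1, 3] / [2] / [4] / [5]
  Insert 6 (step 6): P = [1, 5, 6] / [2] / [7] / [8];  Q = [1, 3, 6] / [2] / [4] / [5]
  Insert 3 (step 7): P = [1, 3, 6] / [2, 5] / [7] / [8];  Q = [1, 3, 6] / [2, 7] / [4] / [5]
  Insert 4 (step 8): P = [1, 3, 4] / [2, 5, 6] / [7] / [8];  Q = [1, 3, 6] / [2, 7, 8] / [4] / [5]
Final shape: (3, 3, 1, 1).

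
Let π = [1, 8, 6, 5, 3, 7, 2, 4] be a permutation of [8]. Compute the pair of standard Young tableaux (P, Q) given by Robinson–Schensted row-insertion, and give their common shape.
P = [1, 2, 4] / [3, 7] / [5] / [6] / [8];  Q = [1, 2, 6] / [3, 8] / [4] / [5] / [7];  common shape = (3, 2, 1, 1, 1)

Row-insert the values π_1, π_2, … into P one at a time, bumping the leftmost entry strictly greater than the inserted value down to the next row. The recording tableau Q records, in position (i, j), the step at which that cell was added to P.
  Insert 1 (step 1): P = [1];  Q = [1]
  Insert 8 (step 2): P = [1, 8];  Q = [1, 2]
  Insert 6 (step 3): P = [1, 6] / [8];  Q = [1, 2] / [3]
  Insert 5 (step 4): P = [1, 5] / [6] / [8];  Q = [1, 2] / [3] / [4]
  Insert 3 (step 5): P = [1, 3] / [5] / [6] / [8];  Q = [1, 2] / [3] / [4] / [5]
  Insert 7 (step 6): P = [1, 3, 7] / [5] / [6] / [8];  Q = [1, 2, 6] / [3] / [4] / [5]
  Insert 2 (step 7): P = [1, 2, 7] / [3] / [5] / [6] / [8];  Q = [1, 2, 6] / [3] / [4] / [5] / [7]
  Insert 4 (step 8): P = [1, 2, 4] / [3, 7] / [5] / [6] / [8];  Q = [1, 2, 6] / [3, 8] / [4] / [5] / [7]
Final shape: (3, 2, 1, 1, 1).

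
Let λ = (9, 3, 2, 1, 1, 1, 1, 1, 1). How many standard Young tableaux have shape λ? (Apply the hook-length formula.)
# SYT of shape (9, 3, 2, 1, 1, 1, 1, 1, 1) = 14378364

Hook-length formula: f^λ = n! / Π hook(c), product over all cells c of the Young diagram. For λ = (9, 3, 2, 1, 1, 1, 1, 1, 1), n = 20 boxes. Hook lengths by row (left-to-right, top-to-bottom): [17, 10, 8, 6, 5, 4, 3, 2, 1]; [10, 3, 1]; [8, 1]; [6]; [5]; [4]; [3]; [2]; [1]. Product of hooks = 169205760000. So f^λ = 20! / 169205760000 = 2432902008176640000 / 169205760000 = 14378364.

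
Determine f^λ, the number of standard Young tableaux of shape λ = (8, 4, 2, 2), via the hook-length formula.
# SYT of shape (8, 4, 2, 2) = 262080

Hook-length formula: f^λ = n! / Π hook(c), product over all cells c of the Young diagram. For λ = (8, 4, 2, 2), n = 16 boxes. Hook lengths by row (left-to-right, top-to-bottom): [11, 10, 7, 6, 4, 3, 2, 1]; [6, 5, 2, 1]; [3, 2]; [2, 1]. Product of hooks = 79833600. So f^λ = 16! / 79833600 = 20922789888000 / 79833600 = 262080.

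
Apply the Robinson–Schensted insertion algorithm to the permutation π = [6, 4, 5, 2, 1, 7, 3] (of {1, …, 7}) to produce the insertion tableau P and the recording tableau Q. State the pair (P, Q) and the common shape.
P = [1, 3, 7] / [2, 5] / [4] / [6];  Q = [1, 3, 6] / [2, 7] / [4] / [5];  common shape = (3, 2, 1, 1)

Row-insert the values π_1, π_2, … into P one at a time, bumping the leftmost entry strictly greater than the inserted value down to the next row. The recording tableau Q records, in position (i, j), the step at which that cell was added to P.
  Insert 6 (step 1): P = [6];  Q = [1]
  Insert 4 (step 2): P = [4] / [6];  Q = [1] / [2]
  Insert 5 (step 3): P = [4, 5] / [6];  Q = [1, 3] / [2]
  Insert 2 (step 4): P = [2, 5] / [4] / [6];  Q = [1, 3] / [2] / [4]
  Insert 1 (step 5): P = [1, 5] / [2] / [4] / [6];  Q = [1, 3] / [2] / [4] / [5]
  Insert 7 (step 6): P = [1, 5, 7] / [2] / [4] / [6];  Q = [1, 3, 6] / [2] / [4] / [5]
  Insert 3 (step 7): P = [1, 3, 7] / [2, 5] / [4] / [6];  Q = [1, 3, 6] / [2, 7] / [4] / [5]
Final shape: (3, 2, 1, 1).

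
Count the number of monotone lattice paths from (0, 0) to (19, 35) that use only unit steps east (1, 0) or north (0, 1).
Number of paths = 183649923622620

A monotone lattice path from (0, 0) to (19, 35) consists of 19 east steps and 35 north steps in some order, so it is determined by which 19 of the 54 steps are east. The count is C(54, 19) = 183649923622620.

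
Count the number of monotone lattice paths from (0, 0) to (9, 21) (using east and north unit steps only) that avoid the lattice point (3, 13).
Number of paths = 12625470

Total paths from (0, 0) to (9, 21): C(30, 9) = 14307150. Paths through (3, 13): (paths (0, 0) → (3, 13)) × (paths (3, 13) → (9, 21)) = C(16, 3) · C(14, 6) = 560 · 3003 = 1681680. Avoidance count = 14307150 − 1681680 = 12625470.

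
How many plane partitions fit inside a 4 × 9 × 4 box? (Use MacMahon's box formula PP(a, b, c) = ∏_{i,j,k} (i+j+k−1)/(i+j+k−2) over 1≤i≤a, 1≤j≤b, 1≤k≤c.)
PP(4, 9, 4) = 677352676

Evaluate the triple product over i = 1..4, j = 1..9, k = 1..4. The factors are (2/1) · (3/2) · (4/3) · (5/4) · (3/2) · (4/3) · (5/4) · (6/5) · … (144 factors total). The numerators and denominators telescope so the product is an integer; carrying out the multiplication exactly gives PP(4, 9, 4) = 677352676.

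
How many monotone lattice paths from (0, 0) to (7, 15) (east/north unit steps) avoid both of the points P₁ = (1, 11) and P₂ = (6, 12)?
Number of paths = 94056

Inclusion–exclusion. Total paths: C(22, 7) = 170544. Through P₁: C(12, 1)·C(10, 6) = 2520. Through P₂: C(18, 6)·C(4, 1) = 74256. Since P₁ is strictly southwest of P₂, a monotone path through both must visit P₁ then P₂; paths through both = C(12, 1)·C(6, 5)·C(4, 1) = 288. Avoid both = 170544 − 2520 − 74256 + 288 = 94056.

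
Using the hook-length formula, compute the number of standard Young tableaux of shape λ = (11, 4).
# SYT of shape (11, 4) = 910

Hook-length formula: f^λ = n! / Π hook(c), product over all cells c of the Young diagram. For λ = (11, 4), n = 15 boxes. Hook lengths by row (left-to-right, top-to-bottom): [12, 11, 10, 9, 7, 6, 5, 4, 3, 2, 1]; [4, 3, 2, 1]. Product of hooks = 1437004800. So f^λ = 15! / 1437004800 = 1307674368000 / 1437004800 = 910.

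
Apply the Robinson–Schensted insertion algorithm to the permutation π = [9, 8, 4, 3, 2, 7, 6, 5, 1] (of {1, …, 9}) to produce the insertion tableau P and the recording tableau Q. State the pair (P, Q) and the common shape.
P = [1, 5] / [2, 6] / [3, 7] / [4] / [8] / [9];  Q = [1, 6] / [2, 7] / [3, 8] / [4] / [5] / [9];  common shape = (2, 2, 2, 1, 1, 1)

Row-insert the values π_1, π_2, … into P one at a time, bumping the leftmost entry strictly greater than the inserted value down to the next row. The recording tableau Q records, in position (i, j), the step at which that cell was added to P.
  Insert 9 (step 1): P = [9];  Q = [1]
  Insert 8 (step 2): P = [8] / [9];  Q = [1] / [2]
  Insert 4 (step 3): P = [4] / [8] / [9];  Q = [1] / [2] / [3]
  Insert 3 (step 4): P = [3] / [4] / [8] / [9];  Q = [1] / [2] / [3] / [4]
  Insert 2 (step 5): P = [2] / [3] / [4] / [8] / [9];  Q = [1] / [2] / [3] / [4] / [5]
  Insert 7 (step 6): P = [2, 7] / [3] / [4] / [8] / [9];  Q = [1, 6] / [2] / [3] / [4] / [5]
  Insert 6 (step 7): P = [2, 6] / [3, 7] / [4] / [8] / [9];  Q = [1, 6] / [2, 7] / [3] / [4] / [5]
  Insert 5 (step 8): P = [2, 5] / [3, 6] / [4, 7] / [8] / [9];  Q = [1, 6] / [2, 7] / [3, 8] / [4] / [5]
  Insert 1 (step 9): P = [1, 5] / [2, 6] / [3, 7] / [4] / [8] / [9];  Q = [1, 6] / [2, 7] / [3, 8] / [4] / [5] / [9]
Final shape: (2, 2, 2, 1, 1, 1).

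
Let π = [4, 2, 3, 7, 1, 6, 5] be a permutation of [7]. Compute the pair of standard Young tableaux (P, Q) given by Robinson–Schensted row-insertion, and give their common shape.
P = [1, 3, 5] / [2, 6] / [4, 7];  Q = [1, 3, 4] / [2, 6] / [5, 7];  common shape = (3, 2, 2)

Row-insert the values π_1, π_2, … into P one at a time, bumping the leftmost entry strictly greater than the inserted value down to the next row. The recording tableau Q records, in position (i, j), the step at which that cell was added to P.
  Insert 4 (step 1): P = [4];  Q = [1]
  Insert 2 (step 2): P = [2] / [4];  Q = [1] / [2]
  Insert 3 (step 3): P = [2, 3] / [4];  Q = [1, 3] / [2]
  Insert 7 (step 4): P = [2, 3, 7] / [4];  Q = [1, 3, 4] / [2]
  Insert 1 (step 5): P = [1, 3, 7] / [2] / [4];  Q = [1, 3, 4] / [2] / [5]
  Insert 6 (step 6): P = [1, 3, 6] / [2, 7] / [4];  Q = [1, 3, 4] / [2, 6] / [5]
  Insert 5 (step 7): P = [1, 3, 5] / [2, 6] / [4, 7];  Q = [1, 3, 4] / [2, 6] / [5, 7]
Final shape: (3, 2, 2).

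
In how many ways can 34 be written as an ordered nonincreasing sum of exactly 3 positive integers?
p(34, 3 parts) = 96

Partitions of n into exactly k parts are in bijection with partitions of n − k into at most k parts (subtract 1 from each part). So p(34, exactly 3) = p(31, parts ≤ 3). Computing via the recurrence p(m, j) = p(m, j−1) + p(m−j, j) gives 96.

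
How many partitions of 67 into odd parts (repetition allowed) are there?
p_odd(67) = 22250

Enumerate partitions using only odd parts via the recurrence o(n, m) = o(n, m−2) + o(n−m, m) over odd m, starting from the largest odd part ≤ n. This gives p_odd(67) = 22250. (Euler's theorem: equals the count of distinct-part partitions.)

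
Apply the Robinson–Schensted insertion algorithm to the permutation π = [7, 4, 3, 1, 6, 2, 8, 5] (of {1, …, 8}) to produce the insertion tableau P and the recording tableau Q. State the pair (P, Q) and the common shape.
P = [1, 2, 5] / [3, 6, 8] / [4] / [7];  Q = [1, 5, 7] / [2, 6, 8] / [3] / [4];  common shape = (3, 3, 1, 1)

Row-insert the values π_1, π_2, … into P one at a time, bumping the leftmost entry strictly greater than the inserted value down to the next row. The recording tableau Q records, in position (i, j), the step at which that cell was added to P.
  Insert 7 (step 1): P = [7];  Q = [1]
  Insert 4 (step 2): P = [4] / [7];  Q = [1] / [2]
  Insert 3 (step 3): P = [3] / [4] / [7];  Q = [1] / [2] / [3]
  Insert 1 (step 4): P = [1] / [3] / [4] / [7];  Q = [1] / [2] / [3] / [4]
  Insert 6 (step 5): P = [1, 6] / [3] / [4] / [7];  Q = [1, 5] / [2] / [3] / [4]
  Insert 2 (step 6): P = [1, 2] / [3, 6] / [4] / [7];  Q = [1, 5] / [2, 6] / [3] / [4]
  Insert 8 (step 7): P = [1, 2, 8] / [3, 6] / [4] / [7];  Q = [1, 5, 7] / [2, 6] / [3] / [4]
  Insert 5 (step 8): P = [1, 2, 5] / [3, 6, 8] / [4] / [7];  Q = [1, 5, 7] / [2, 6, 8] / [3] / [4]
Final shape: (3, 3, 1, 1).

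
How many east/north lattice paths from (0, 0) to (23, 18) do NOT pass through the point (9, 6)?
Number of paths = 153775852100

Total paths from (0, 0) to (23, 18): C(41, 23) = 202112640600. Paths through (9, 6): (paths (0, 0) → (9, 6)) × (paths (9, 6) → (23, 18)) = C(15, 9) · C(26, 14) = 5005 · 9657700 = 48336788500. Avoidance count = 202112640600 − 48336788500 = 153775852100.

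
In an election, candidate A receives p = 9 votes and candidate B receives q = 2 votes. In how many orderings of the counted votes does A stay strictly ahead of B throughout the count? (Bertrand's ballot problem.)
Strict-lead orderings = 35

Total orderings of the 11 votes with 9 for A: C(11, 9) = 55. By the Bertrand ballot formula (Cycle Lemma / reflection principle), the number of orderings in which A is strictly ahead of B throughout is (p − q)/(p + q) · C(p + q, p) = (9 − 2)/(9 + 2) · 55 = 35.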